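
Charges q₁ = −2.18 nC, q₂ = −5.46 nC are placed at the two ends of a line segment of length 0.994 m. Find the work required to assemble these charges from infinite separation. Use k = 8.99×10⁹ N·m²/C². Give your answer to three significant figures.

The assembly work is the sum of pairwise potential energies, U = Σ_{i<j} kqᵢqⱼ/rᵢⱼ.
The separation is r = 0.994 m.
U = (1.08×10⁻⁷) = 1.08×10⁻⁷ J.

1.08×10⁻⁷ J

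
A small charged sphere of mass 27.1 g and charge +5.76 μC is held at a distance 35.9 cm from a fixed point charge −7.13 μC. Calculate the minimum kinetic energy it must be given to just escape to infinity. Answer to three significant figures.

To just escape, total mechanical energy must reach zero at infinity: ½mv²_min + U = 0, so ½mv²_min = −U = |kQq|/r.
|U| = |kQq|/r = (8.99×10⁹ N·m²/C²)(7.13×10⁻⁶)(5.76×10⁻⁶)/(0.359) = 1.03 J.

1.03 J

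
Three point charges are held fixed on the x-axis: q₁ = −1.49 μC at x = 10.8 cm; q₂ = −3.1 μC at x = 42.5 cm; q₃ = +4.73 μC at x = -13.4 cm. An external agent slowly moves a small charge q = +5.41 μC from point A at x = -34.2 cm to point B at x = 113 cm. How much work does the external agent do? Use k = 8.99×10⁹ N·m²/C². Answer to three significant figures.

For quasistatic motion the external work equals the change in potential energy: W_ext = qΔV = q(V_B − V_A).
At A: distances to the source charges are 0.450 m, 0.767 m, 0.208 m; V_A = Σ kqᵢ/rᵢ = 1.38×10⁵ V.
At B: distances to the source charges are 1.02 m, 0.705 m, 1.26 m; V_B = Σ kqᵢ/rᵢ = -1.90×10⁴ V.
ΔV = V_B − V_A = -1.57×10⁵ V.
W_ext = qΔV = (5.41×10⁻⁶ C)(-1.57×10⁵ V) = -0.851 J.

-0.851 J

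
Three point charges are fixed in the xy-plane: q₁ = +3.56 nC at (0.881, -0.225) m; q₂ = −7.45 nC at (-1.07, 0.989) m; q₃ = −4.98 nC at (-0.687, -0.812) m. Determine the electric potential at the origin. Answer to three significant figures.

Electric potential is a scalar, so the contributions from each charge add algebraically: V = Σ kqᵢ/rᵢ.
Distances from the field point to each charge: r₁ = 0.909 m, r₂ = 1.46 m, r₃ = 1.06 m.
V = k[(3.56×10⁻⁹)/(0.909) + (-7.45×10⁻⁹)/(1.46) + (-4.98×10⁻⁹)/(1.06)] = -52.9 V.

-52.9 V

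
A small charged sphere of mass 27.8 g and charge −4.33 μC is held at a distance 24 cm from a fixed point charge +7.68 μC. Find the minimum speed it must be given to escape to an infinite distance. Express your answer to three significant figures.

9.47 m/s

To just escape, total mechanical energy must reach zero at infinity: ½mv²_min + U = 0, so ½mv²_min = −U = |kQq|/r.
|U| = |kQq|/r = (8.99×10⁹ N·m²/C²)(7.68×10⁻⁶)(4.33×10⁻⁶)/(0.240) = 1.25 J.
v_min = √(2|U|/m) = √(2·1.25/0.0278) = 9.47 m/s.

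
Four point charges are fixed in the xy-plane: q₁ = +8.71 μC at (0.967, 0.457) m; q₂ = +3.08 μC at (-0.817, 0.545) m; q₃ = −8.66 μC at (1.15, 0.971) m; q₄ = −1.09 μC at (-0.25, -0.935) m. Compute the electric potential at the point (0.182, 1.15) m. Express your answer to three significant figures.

1.48×10⁴ V

The total potential is the scalar sum of each charge's contribution, V = Σ kqᵢ/rᵢ.
Distances from the field point to each charge: r₁ = 1.05 m, r₂ = 1.17 m, r₃ = 0.984 m, r₄ = 2.13 m.
V = k[(8.71×10⁻⁶)/(1.05) + (3.08×10⁻⁶)/(1.17) + (-8.66×10⁻⁶)/(0.984) + (-1.09×10⁻⁶)/(2.13)] = 1.48×10⁴ V.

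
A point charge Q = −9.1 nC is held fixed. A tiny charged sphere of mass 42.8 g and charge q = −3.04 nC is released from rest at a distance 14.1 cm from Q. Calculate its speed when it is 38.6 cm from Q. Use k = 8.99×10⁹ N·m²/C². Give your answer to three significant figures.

Only the electrostatic force acts, so mechanical energy is conserved: ½mv² = U₁ − U₂ = kQq(1/r₁ − 1/r₂).
U₁ − U₂ = (8.99×10⁹ N·m²/C²)(-9.10×10⁻⁹ C)(-3.04×10⁻⁹ C)(1/0.141 − 1/0.386) = 1.12×10⁻⁶ J.
v = √(2·1.12×10⁻⁶/0.0428) = 7.23×10⁻³ m/s.

7.23×10⁻³ m/s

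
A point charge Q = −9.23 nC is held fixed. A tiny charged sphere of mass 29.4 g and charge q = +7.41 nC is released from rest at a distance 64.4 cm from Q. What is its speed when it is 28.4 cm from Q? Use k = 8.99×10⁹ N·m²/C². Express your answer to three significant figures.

Only the electrostatic force acts, so mechanical energy is conserved: ½mv² = U₁ − U₂ = kQq(1/r₁ − 1/r₂).
U₁ − U₂ = (8.99×10⁹ N·m²/C²)(-9.23×10⁻⁹ C)(7.41×10⁻⁹ C)(1/0.644 − 1/0.284) = 1.21×10⁻⁶ J.
v = √(2·1.21×10⁻⁶/0.0294) = 9.07×10⁻³ m/s.

9.07×10⁻³ m/s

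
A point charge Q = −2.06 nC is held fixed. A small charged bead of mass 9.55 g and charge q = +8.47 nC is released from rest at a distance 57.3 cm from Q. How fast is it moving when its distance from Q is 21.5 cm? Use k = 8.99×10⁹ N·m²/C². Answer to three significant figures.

9.77×10⁻³ m/s

Only the electrostatic force acts, so mechanical energy is conserved: ½mv² = U₁ − U₂ = kQq(1/r₁ − 1/r₂).
U₁ − U₂ = (8.99×10⁹ N·m²/C²)(-2.06×10⁻⁹ C)(8.47×10⁻⁹ C)(1/0.573 − 1/0.215) = 4.56×10⁻⁷ J.
v = √(2·4.56×10⁻⁷/9.55×10⁻³) = 9.77×10⁻³ m/s.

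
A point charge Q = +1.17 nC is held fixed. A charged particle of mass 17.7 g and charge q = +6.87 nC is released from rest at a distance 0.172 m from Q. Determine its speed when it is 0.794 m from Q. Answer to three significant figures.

Only the electrostatic force acts, so mechanical energy is conserved: ½mv² = U₁ − U₂ = kQq(1/r₁ − 1/r₂).
U₁ − U₂ = (8.99×10⁹ N·m²/C²)(1.17×10⁻⁹ C)(6.87×10⁻⁹ C)(1/0.172 − 1/0.794) = 3.29×10⁻⁷ J.
v = √(2·3.29×10⁻⁷/0.0177) = 6.10×10⁻³ m/s.

6.10×10⁻³ m/s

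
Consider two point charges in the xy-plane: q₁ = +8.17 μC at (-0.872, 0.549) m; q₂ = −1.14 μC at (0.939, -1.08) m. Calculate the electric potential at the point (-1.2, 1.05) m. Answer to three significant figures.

1.19×10⁵ V

Electric potential is a scalar, so the contributions from each charge add algebraically: V = Σ kqᵢ/rᵢ.
Distances from the field point to each charge: r₁ = 0.599 m, r₂ = 3.02 m.
V = k[(8.17×10⁻⁶)/(0.599) + (-1.14×10⁻⁶)/(3.02)] = 1.19×10⁵ V.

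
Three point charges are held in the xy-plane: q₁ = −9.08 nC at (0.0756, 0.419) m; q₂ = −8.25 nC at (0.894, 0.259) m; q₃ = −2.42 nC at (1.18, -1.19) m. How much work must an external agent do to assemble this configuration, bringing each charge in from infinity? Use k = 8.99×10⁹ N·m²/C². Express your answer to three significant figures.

The work to assemble the configuration equals its total potential energy, U = Σ kqᵢqⱼ/rᵢⱼ over all pairs.
Pair separations: r₁₂ = 0.834 m, r₁₃ = 1.95 m, r₂₃ = 1.48 m.
U = (8.08×10⁻⁷) + (1.01×10⁻⁷) + (1.22×10⁻⁷) = 1.03×10⁻⁶ J.

1.03×10⁻⁶ J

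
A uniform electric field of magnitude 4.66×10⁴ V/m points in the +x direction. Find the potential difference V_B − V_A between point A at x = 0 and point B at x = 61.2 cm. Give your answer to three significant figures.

-2.85×10⁴ V

In a uniform field, potential decreases in the direction of E: V_B − V_A = −E·Δx.
V_B − V_A = −(4.66×10⁴ V/m)(0.612 m) = -2.85×10⁴ V.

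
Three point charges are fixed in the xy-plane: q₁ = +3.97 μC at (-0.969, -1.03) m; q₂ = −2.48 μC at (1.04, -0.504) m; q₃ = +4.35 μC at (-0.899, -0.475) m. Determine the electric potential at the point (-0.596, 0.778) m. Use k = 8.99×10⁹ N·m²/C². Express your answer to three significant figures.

The total potential is the scalar sum of each charge's contribution, V = Σ kqᵢ/rᵢ.
Distances from the field point to each charge: r₁ = 1.85 m, r₂ = 2.08 m, r₃ = 1.29 m.
V = k[(3.97×10⁻⁶)/(1.85) + (-2.48×10⁻⁶)/(2.08) + (4.35×10⁻⁶)/(1.29)] = 3.89×10⁴ V.

3.89×10⁴ V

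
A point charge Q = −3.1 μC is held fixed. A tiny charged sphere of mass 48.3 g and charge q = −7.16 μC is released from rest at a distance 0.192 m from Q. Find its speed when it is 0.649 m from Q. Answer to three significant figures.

Only the electrostatic force acts, so mechanical energy is conserved: ½mv² = U₁ − U₂ = kQq(1/r₁ − 1/r₂).
U₁ − U₂ = (8.99×10⁹ N·m²/C²)(-3.10×10⁻⁶ C)(-7.16×10⁻⁶ C)(1/0.192 − 1/0.649) = 0.732 J.
v = √(2·0.732/0.0483) = 5.50 m/s.

5.50 m/s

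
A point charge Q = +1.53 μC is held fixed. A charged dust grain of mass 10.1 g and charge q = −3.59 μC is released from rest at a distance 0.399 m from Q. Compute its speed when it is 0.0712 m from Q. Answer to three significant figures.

10.6 m/s

Only the electrostatic force acts, so mechanical energy is conserved: ½mv² = U₁ − U₂ = kQq(1/r₁ − 1/r₂).
U₁ − U₂ = (8.99×10⁹ N·m²/C²)(1.53×10⁻⁶ C)(-3.59×10⁻⁶ C)(1/0.399 − 1/0.0712) = 0.570 J.
v = √(2·0.570/0.0101) = 10.6 m/s.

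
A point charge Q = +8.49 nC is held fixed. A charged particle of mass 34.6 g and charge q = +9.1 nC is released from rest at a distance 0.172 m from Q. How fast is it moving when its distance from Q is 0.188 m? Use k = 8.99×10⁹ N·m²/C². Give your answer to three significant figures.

Only the electrostatic force acts, so mechanical energy is conserved: ½mv² = U₁ − U₂ = kQq(1/r₁ − 1/r₂).
U₁ − U₂ = (8.99×10⁹ N·m²/C²)(8.49×10⁻⁹ C)(9.10×10⁻⁹ C)(1/0.172 − 1/0.188) = 3.44×10⁻⁷ J.
v = √(2·3.44×10⁻⁷/0.0346) = 4.46×10⁻³ m/s.

4.46×10⁻³ m/s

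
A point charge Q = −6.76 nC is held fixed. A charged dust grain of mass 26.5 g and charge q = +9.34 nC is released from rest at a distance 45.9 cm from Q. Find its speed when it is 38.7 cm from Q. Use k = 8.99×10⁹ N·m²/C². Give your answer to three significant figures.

4.17×10⁻³ m/s

Only the electrostatic force acts, so mechanical energy is conserved: ½mv² = U₁ − U₂ = kQq(1/r₁ − 1/r₂).
U₁ − U₂ = (8.99×10⁹ N·m²/C²)(-6.76×10⁻⁹ C)(9.34×10⁻⁹ C)(1/0.459 − 1/0.387) = 2.30×10⁻⁷ J.
v = √(2·2.30×10⁻⁷/0.0265) = 4.17×10⁻³ m/s.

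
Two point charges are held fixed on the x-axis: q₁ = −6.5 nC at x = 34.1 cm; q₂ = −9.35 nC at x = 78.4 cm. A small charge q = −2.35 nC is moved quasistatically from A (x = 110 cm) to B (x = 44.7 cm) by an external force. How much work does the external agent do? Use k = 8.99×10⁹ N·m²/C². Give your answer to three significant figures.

1.08×10⁻⁶ J

For quasistatic motion the external work equals the change in potential energy: W_ext = qΔV = q(V_B − V_A).
At A: distances to the source charges are 0.759 m, 0.316 m; V_A = Σ kqᵢ/rᵢ = -343 V.
At B: distances to the source charges are 0.106 m, 0.337 m; V_B = Σ kqᵢ/rᵢ = -801 V.
ΔV = V_B − V_A = -458 V.
W_ext = qΔV = (-2.35×10⁻⁹ C)(-458 V) = 1.08×10⁻⁶ J.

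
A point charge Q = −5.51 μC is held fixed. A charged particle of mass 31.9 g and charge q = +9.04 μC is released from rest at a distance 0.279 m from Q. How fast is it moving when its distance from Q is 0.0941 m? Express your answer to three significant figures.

14.1 m/s

Only the electrostatic force acts, so mechanical energy is conserved: ½mv² = U₁ − U₂ = kQq(1/r₁ − 1/r₂).
U₁ − U₂ = (8.99×10⁹ N·m²/C²)(-5.51×10⁻⁶ C)(9.04×10⁻⁶ C)(1/0.279 − 1/0.0941) = 3.15 J.
v = √(2·3.15/0.0319) = 14.1 m/s.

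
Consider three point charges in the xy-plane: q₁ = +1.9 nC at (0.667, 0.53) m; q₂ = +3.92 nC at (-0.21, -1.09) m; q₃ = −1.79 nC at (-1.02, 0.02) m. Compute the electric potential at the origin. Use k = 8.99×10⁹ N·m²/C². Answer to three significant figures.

36.0 V

The total potential is the scalar sum of each charge's contribution, V = Σ kqᵢ/rᵢ.
Distances from the field point to each charge: r₁ = 0.852 m, r₂ = 1.11 m, r₃ = 1.02 m.
V = k[(1.90×10⁻⁹)/(0.852) + (3.92×10⁻⁹)/(1.11) + (-1.79×10⁻⁹)/(1.02)] = 36.0 V.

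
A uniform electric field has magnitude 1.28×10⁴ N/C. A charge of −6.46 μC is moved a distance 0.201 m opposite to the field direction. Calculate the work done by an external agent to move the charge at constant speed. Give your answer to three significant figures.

-0.0166 J

The potential change for a displacement 0.201 m opposite to the field direction is ΔV = +Ed = 2570 V.
W_ext = qΔV = -0.0166 J.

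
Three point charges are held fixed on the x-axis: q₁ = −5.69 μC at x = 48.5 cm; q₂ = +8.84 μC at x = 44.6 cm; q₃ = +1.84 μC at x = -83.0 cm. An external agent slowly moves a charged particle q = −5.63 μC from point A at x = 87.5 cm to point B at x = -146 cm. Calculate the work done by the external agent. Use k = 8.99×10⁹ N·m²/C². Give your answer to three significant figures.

0.125 J

For quasistatic motion the external work equals the change in potential energy: W_ext = qΔV = q(V_B − V_A).
At A: distances to the source charges are 0.390 m, 0.429 m, 1.71 m; V_A = Σ kqᵢ/rᵢ = 6.38×10⁴ V.
At B: distances to the source charges are 1.94 m, 1.91 m, 0.630 m; V_B = Σ kqᵢ/rᵢ = 4.17×10⁴ V.
ΔV = V_B − V_A = -2.21×10⁴ V.
W_ext = qΔV = (-5.63×10⁻⁶ C)(-2.21×10⁴ V) = 0.125 J.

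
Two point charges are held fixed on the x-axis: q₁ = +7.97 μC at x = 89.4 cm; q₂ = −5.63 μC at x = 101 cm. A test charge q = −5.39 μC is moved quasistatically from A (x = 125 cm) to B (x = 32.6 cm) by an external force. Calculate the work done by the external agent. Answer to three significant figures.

For quasistatic motion the external work equals the change in potential energy: W_ext = qΔV = q(V_B − V_A).
At A: distances to the source charges are 0.356 m, 0.240 m; V_A = Σ kqᵢ/rᵢ = -9630 V.
At B: distances to the source charges are 0.568 m, 0.684 m; V_B = Σ kqᵢ/rᵢ = 5.21×10⁴ V.
ΔV = V_B − V_A = 6.18×10⁴ V.
W_ext = qΔV = (-5.39×10⁻⁶ C)(6.18×10⁴ V) = -0.333 J.

-0.333 J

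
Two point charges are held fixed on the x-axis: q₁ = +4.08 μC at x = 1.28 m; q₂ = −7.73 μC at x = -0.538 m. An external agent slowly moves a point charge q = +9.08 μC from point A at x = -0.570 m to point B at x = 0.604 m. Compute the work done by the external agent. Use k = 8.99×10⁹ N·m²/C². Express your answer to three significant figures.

19.5 J

For quasistatic motion the external work equals the change in potential energy: W_ext = qΔV = q(V_B − V_A).
At A: distances to the source charges are 1.85 m, 0.0320 m; V_A = Σ kqᵢ/rᵢ = -2.15×10⁶ V.
At B: distances to the source charges are 0.676 m, 1.14 m; V_B = Σ kqᵢ/rᵢ = -6590 V.
ΔV = V_B − V_A = 2.15×10⁶ V.
W_ext = qΔV = (9.08×10⁻⁶ C)(2.15×10⁶ V) = 19.5 J.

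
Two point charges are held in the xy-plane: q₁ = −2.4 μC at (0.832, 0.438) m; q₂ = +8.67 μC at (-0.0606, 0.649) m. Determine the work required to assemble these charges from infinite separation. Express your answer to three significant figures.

-0.204 J

The assembly work is the sum of pairwise potential energies, U = Σ_{i<j} kqᵢqⱼ/rᵢⱼ.
Pair separations: r₁₂ = 0.917 m.
U = (-0.204) = -0.204 J.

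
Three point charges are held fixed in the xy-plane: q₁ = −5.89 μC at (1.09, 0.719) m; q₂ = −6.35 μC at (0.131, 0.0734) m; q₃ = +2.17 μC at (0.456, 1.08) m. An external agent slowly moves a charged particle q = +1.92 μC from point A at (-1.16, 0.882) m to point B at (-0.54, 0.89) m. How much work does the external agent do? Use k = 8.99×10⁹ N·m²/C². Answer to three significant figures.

-0.0348 J

For quasistatic motion the external work equals the change in potential energy: W_ext = qΔV = q(V_B − V_A).
At A: distances to the source charges are 2.26 m, 1.52 m, 1.63 m; V_A = Σ kqᵢ/rᵢ = -4.90×10⁴ V.
At B: distances to the source charges are 1.64 m, 1.06 m, 1.01 m; V_B = Σ kqᵢ/rᵢ = -6.71×10⁴ V.
ΔV = V_B − V_A = -1.81×10⁴ V.
W_ext = qΔV = (1.92×10⁻⁶ C)(-1.81×10⁴ V) = -0.0348 J.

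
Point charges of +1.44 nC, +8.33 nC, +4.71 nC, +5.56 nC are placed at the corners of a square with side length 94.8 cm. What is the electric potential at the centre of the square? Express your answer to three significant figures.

269 V

Electric potential is a scalar, so the contributions from each charge add algebraically: V = Σ kqᵢ/rᵢ.
The distance from each corner to the centre is a√2/2 = 0.670 m.
V = k[(1.44×10⁻⁹)/(0.670) + (8.33×10⁻⁹)/(0.670) + (4.71×10⁻⁹)/(0.670) + (5.56×10⁻⁹)/(0.670)] = 269 V.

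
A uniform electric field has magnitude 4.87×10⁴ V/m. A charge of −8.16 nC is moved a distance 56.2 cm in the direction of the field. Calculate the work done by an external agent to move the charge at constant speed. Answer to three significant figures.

The potential change for a displacement 56.2 cm in the direction of the field is ΔV = −Ed = -2.74×10⁴ V.
W_ext = qΔV = 2.23×10⁻⁴ J.

2.23×10⁻⁴ J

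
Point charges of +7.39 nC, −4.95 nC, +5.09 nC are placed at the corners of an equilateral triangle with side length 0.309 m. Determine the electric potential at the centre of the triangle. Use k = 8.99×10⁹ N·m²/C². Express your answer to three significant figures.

379 V

The total potential is the scalar sum of each charge's contribution, V = Σ kqᵢ/rᵢ.
The distance from each vertex to the centroid is a/√3 = 0.178 m.
V = k[(7.39×10⁻⁹)/(0.178) + (-4.95×10⁻⁹)/(0.178) + (5.09×10⁻⁹)/(0.178)] = 379 V.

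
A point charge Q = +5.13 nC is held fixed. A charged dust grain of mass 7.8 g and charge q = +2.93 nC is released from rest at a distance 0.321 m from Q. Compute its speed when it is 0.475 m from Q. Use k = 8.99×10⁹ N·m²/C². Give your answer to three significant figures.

5.92×10⁻³ m/s

Only the electrostatic force acts, so mechanical energy is conserved: ½mv² = U₁ − U₂ = kQq(1/r₁ − 1/r₂).
U₁ − U₂ = (8.99×10⁹ N·m²/C²)(5.13×10⁻⁹ C)(2.93×10⁻⁹ C)(1/0.321 − 1/0.475) = 1.36×10⁻⁷ J.
v = √(2·1.36×10⁻⁷/7.80×10⁻³) = 5.92×10⁻³ m/s.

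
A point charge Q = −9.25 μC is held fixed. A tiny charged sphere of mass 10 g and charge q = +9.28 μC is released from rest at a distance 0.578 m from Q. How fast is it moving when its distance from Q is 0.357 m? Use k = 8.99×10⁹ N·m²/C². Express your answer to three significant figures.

Only the electrostatic force acts, so mechanical energy is conserved: ½mv² = U₁ − U₂ = kQq(1/r₁ − 1/r₂).
U₁ − U₂ = (8.99×10⁹ N·m²/C²)(-9.25×10⁻⁶ C)(9.28×10⁻⁶ C)(1/0.578 − 1/0.357) = 0.827 J.
v = √(2·0.827/0.0100) = 12.9 m/s.

12.9 m/s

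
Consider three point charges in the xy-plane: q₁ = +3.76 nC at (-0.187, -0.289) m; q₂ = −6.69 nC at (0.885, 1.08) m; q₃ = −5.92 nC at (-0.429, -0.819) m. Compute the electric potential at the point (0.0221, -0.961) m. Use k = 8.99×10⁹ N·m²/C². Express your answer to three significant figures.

-91.6 V

The total potential is the scalar sum of each charge's contribution, V = Σ kqᵢ/rᵢ.
Distances from the field point to each charge: r₁ = 0.704 m, r₂ = 2.22 m, r₃ = 0.473 m.
V = k[(3.76×10⁻⁹)/(0.704) + (-6.69×10⁻⁹)/(2.22) + (-5.92×10⁻⁹)/(0.473)] = -91.6 V.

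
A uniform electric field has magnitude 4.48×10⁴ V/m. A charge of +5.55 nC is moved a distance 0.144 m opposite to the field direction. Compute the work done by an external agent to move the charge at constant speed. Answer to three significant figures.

3.58×10⁻⁵ J

The potential change for a displacement 0.144 m opposite to the field direction is ΔV = +Ed = 6450 V.
W_ext = qΔV = 3.58×10⁻⁵ J.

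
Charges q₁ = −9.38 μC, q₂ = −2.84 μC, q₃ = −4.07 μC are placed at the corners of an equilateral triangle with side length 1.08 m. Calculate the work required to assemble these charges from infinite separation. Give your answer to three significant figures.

0.636 J

The work to assemble the configuration equals its total potential energy, U = Σ kqᵢqⱼ/rᵢⱼ over all pairs.
All three pair separations equal the side length, 1.08 m.
U = (0.222) + (0.318) + (0.0962) = 0.636 J.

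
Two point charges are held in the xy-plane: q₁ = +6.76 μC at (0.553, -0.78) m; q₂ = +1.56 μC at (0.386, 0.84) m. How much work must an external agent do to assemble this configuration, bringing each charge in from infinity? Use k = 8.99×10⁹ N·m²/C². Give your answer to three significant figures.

The assembly work is the sum of pairwise potential energies, U = Σ_{i<j} kqᵢqⱼ/rᵢⱼ.
Pair separations: r₁₂ = 1.63 m.
U = (0.0582) = 0.0582 J.

0.0582 J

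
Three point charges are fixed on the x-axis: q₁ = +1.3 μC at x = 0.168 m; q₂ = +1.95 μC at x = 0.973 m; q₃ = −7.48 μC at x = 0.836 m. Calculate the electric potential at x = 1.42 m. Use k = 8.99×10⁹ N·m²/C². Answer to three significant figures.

-6.66×10⁴ V

Electric potential is a scalar, so the contributions from each charge add algebraically: V = Σ kqᵢ/rᵢ.
Distances from the field point to each charge: r₁ = 1.25 m, r₂ = 0.447 m, r₃ = 0.584 m.
V = k[(1.30×10⁻⁶)/(1.25) + (1.95×10⁻⁶)/(0.447) + (-7.48×10⁻⁶)/(0.584)] = -6.66×10⁴ V.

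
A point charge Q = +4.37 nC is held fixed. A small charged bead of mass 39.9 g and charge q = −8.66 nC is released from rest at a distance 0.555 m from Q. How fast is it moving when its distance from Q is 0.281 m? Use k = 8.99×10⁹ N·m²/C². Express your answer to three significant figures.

5.47×10⁻³ m/s

Only the electrostatic force acts, so mechanical energy is conserved: ½mv² = U₁ − U₂ = kQq(1/r₁ − 1/r₂).
U₁ − U₂ = (8.99×10⁹ N·m²/C²)(4.37×10⁻⁹ C)(-8.66×10⁻⁹ C)(1/0.555 − 1/0.281) = 5.98×10⁻⁷ J.
v = √(2·5.98×10⁻⁷/0.0399) = 5.47×10⁻³ m/s.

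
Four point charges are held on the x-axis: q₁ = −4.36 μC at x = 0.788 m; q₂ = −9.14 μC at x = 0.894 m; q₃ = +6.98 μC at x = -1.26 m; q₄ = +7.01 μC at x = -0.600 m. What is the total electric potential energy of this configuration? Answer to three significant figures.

The assembly work is the sum of pairwise potential energies, U = Σ_{i<j} kqᵢqⱼ/rᵢⱼ.
Pair separations: r₁₂ = 0.106 m, r₁₃ = 2.05 m, r₁₄ = 1.39 m, r₂₃ = 2.15 m, r₂₄ = 1.49 m, r₃₄ = 0.660 m.
Summing all 6 pair terms gives U = 3.06 J.

3.06 J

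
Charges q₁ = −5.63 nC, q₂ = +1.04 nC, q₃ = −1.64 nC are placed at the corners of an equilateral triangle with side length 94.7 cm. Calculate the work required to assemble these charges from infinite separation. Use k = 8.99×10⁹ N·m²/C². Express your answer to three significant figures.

1.59×10⁻⁸ J

The assembly work is the sum of pairwise potential energies, U = Σ_{i<j} kqᵢqⱼ/rᵢⱼ.
All three pair separations equal the side length, 0.947 m.
U = (-5.56×10⁻⁸) + (8.77×10⁻⁸) + (-1.62×10⁻⁸) = 1.59×10⁻⁸ J.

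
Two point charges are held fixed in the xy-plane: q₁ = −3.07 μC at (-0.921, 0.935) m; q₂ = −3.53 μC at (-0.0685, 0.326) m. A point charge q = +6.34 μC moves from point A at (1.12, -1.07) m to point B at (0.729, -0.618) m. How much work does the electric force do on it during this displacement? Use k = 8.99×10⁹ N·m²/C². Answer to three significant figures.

0.0691 J

The work done by the electric force is W_field = −ΔU = −q(V_B − V_A) = q(V_A − V_B).
At A: distances to the source charges are 2.86 m, 1.83 m; V_A = Σ kqᵢ/rᵢ = -2.70×10⁴ V.
At B: distances to the source charges are 2.27 m, 1.24 m; V_B = Σ kqᵢ/rᵢ = -3.79×10⁴ V.
ΔV = V_B − V_A = -1.09×10⁴ V.
W_field = −qΔV = −(6.34×10⁻⁶ C)(-1.09×10⁴ V) = 0.0691 J.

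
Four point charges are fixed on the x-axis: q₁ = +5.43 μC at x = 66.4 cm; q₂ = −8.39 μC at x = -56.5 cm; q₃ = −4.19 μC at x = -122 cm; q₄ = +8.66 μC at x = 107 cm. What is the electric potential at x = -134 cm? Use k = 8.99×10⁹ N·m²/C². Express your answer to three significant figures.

The total potential is the scalar sum of each charge's contribution, V = Σ kqᵢ/rᵢ.
Distances from the field point to each charge: r₁ = 2.00 m, r₂ = 0.775 m, r₃ = 0.120 m, r₄ = 2.41 m.
V = k[(5.43×10⁻⁶)/(2.00) + (-8.39×10⁻⁶)/(0.775) + (-4.19×10⁻⁶)/(0.120) + (8.66×10⁻⁶)/(2.41)] = -3.55×10⁵ V.

-3.55×10⁵ V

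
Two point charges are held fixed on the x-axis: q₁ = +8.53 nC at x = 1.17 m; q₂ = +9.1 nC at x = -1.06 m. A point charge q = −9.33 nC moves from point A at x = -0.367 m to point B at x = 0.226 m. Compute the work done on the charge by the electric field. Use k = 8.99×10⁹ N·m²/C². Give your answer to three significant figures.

-2.15×10⁻⁷ J

The work done by the electric force is W_field = −ΔU = −q(V_B − V_A) = q(V_A − V_B).
At A: distances to the source charges are 1.54 m, 0.693 m; V_A = Σ kqᵢ/rᵢ = 168 V.
At B: distances to the source charges are 0.944 m, 1.29 m; V_B = Σ kqᵢ/rᵢ = 145 V.
ΔV = V_B − V_A = -23.1 V.
W_field = −qΔV = −(-9.33×10⁻⁹ C)(-23.1 V) = -2.15×10⁻⁷ J.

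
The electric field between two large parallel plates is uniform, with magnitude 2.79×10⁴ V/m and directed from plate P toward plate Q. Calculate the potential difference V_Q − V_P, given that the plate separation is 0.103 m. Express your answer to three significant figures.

In a uniform field, potential decreases in the direction of E: ΔV = −E·d for a displacement d parallel to E.
Going from P to Q is a displacement of 0.103 m along the field, so V_Q − V_P = −Ed = -2870 V.

-2870 V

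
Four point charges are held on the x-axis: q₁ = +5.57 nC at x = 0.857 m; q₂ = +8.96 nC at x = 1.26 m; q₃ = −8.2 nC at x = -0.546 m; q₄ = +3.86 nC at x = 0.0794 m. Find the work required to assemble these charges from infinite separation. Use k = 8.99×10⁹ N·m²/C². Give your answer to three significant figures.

5.12×10⁻⁷ J

The assembly work is the sum of pairwise potential energies, U = Σ_{i<j} kqᵢqⱼ/rᵢⱼ.
Pair separations: r₁₂ = 0.403 m, r₁₃ = 1.40 m, r₁₄ = 0.778 m, r₂₃ = 1.81 m, r₂₄ = 1.18 m, r₃₄ = 0.625 m.
Summing all 6 pair terms gives U = 5.12×10⁻⁷ J.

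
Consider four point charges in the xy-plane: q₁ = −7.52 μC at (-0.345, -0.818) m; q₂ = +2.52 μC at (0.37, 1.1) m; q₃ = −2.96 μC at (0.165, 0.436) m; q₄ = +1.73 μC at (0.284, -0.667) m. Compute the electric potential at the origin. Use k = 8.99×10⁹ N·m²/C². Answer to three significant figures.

-9.23×10⁴ V

Electric potential is a scalar, so the contributions from each charge add algebraically: V = Σ kqᵢ/rᵢ.
Distances from the field point to each charge: r₁ = 0.888 m, r₂ = 1.16 m, r₃ = 0.466 m, r₄ = 0.725 m.
V = k[(-7.52×10⁻⁶)/(0.888) + (2.52×10⁻⁶)/(1.16) + (-2.96×10⁻⁶)/(0.466) + (1.73×10⁻⁶)/(0.725)] = -9.23×10⁴ V.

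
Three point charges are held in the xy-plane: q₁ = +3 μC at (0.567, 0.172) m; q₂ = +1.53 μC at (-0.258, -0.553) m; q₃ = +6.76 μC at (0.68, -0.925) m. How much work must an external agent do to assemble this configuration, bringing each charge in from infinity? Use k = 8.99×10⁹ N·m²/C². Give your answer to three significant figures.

0.295 J

The work to assemble the configuration equals its total potential energy, U = Σ kqᵢqⱼ/rᵢⱼ over all pairs.
Pair separations: r₁₂ = 1.10 m, r₁₃ = 1.10 m, r₂₃ = 1.01 m.
U = (0.0376) + (0.165) + (0.0921) = 0.295 J.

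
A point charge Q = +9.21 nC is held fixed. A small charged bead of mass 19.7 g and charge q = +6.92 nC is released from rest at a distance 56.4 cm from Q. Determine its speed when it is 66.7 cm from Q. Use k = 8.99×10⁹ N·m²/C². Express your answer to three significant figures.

3.99×10⁻³ m/s

Only the electrostatic force acts, so mechanical energy is conserved: ½mv² = U₁ − U₂ = kQq(1/r₁ − 1/r₂).
U₁ − U₂ = (8.99×10⁹ N·m²/C²)(9.21×10⁻⁹ C)(6.92×10⁻⁹ C)(1/0.564 − 1/0.667) = 1.57×10⁻⁷ J.
v = √(2·1.57×10⁻⁷/0.0197) = 3.99×10⁻³ m/s.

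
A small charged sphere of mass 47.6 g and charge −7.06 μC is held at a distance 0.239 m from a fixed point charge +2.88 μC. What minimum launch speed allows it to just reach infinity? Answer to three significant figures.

To just escape, total mechanical energy must reach zero at infinity: ½mv²_min + U = 0, so ½mv²_min = −U = |kQq|/r.
|U| = |kQq|/r = (8.99×10⁹ N·m²/C²)(2.88×10⁻⁶)(7.06×10⁻⁶)/(0.239) = 0.765 J.
v_min = √(2|U|/m) = √(2·0.765/0.0476) = 5.67 m/s.

5.67 m/s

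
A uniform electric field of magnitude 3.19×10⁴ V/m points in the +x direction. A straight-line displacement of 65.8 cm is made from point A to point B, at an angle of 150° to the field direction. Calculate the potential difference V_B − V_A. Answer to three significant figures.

Only the component of displacement along E changes the potential: ΔV = −E·d·cosθ.
ΔV = −(3.19×10⁴ V/m)(0.658 m)cos150° = 1.82×10⁴ V.

1.82×10⁴ V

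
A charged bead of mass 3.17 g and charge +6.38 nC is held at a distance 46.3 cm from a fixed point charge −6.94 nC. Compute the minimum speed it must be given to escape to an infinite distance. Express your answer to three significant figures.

To just escape, total mechanical energy must reach zero at infinity: ½mv²_min + U = 0, so ½mv²_min = −U = |kQq|/r.
|U| = |kQq|/r = (8.99×10⁹ N·m²/C²)(6.94×10⁻⁹)(6.38×10⁻⁹)/(0.463) = 8.60×10⁻⁷ J.
v_min = √(2|U|/m) = √(2·8.60×10⁻⁷/3.17×10⁻³) = 0.0233 m/s.

0.0233 m/s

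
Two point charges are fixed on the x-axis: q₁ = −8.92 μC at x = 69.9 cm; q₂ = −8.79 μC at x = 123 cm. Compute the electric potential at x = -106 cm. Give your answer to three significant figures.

-8.01×10⁴ V

Electric potential is a scalar, so the contributions from each charge add algebraically: V = Σ kqᵢ/rᵢ.
Distances from the field point to each charge: r₁ = 1.76 m, r₂ = 2.29 m.
V = k[(-8.92×10⁻⁶)/(1.76) + (-8.79×10⁻⁶)/(2.29)] = -8.01×10⁴ V.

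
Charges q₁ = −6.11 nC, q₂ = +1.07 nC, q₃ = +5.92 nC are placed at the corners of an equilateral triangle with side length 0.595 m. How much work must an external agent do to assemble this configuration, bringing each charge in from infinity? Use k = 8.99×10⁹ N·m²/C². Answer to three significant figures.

The work to assemble the configuration equals its total potential energy, U = Σ kqᵢqⱼ/rᵢⱼ over all pairs.
All three pair separations equal the side length, 0.595 m.
U = (-9.88×10⁻⁸) + (-5.47×10⁻⁷) + (9.57×10⁻⁸) = -5.50×10⁻⁷ J.

-5.50×10⁻⁷ J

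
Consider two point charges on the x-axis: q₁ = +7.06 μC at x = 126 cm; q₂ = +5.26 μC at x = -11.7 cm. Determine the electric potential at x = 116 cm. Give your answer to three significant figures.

Electric potential is a scalar, so the contributions from each charge add algebraically: V = Σ kqᵢ/rᵢ.
Distances from the field point to each charge: r₁ = 0.100 m, r₂ = 1.28 m.
V = k[(7.06×10⁻⁶)/(0.100) + (5.26×10⁻⁶)/(1.28)] = 6.72×10⁵ V.

6.72×10⁵ V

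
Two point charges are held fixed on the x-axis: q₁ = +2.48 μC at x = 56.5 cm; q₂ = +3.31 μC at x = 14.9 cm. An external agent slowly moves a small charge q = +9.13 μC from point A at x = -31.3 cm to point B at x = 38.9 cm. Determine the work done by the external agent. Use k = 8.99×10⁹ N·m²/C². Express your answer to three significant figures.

1.47 J

For quasistatic motion the external work equals the change in potential energy: W_ext = qΔV = q(V_B − V_A).
At A: distances to the source charges are 0.878 m, 0.462 m; V_A = Σ kqᵢ/rᵢ = 8.98×10⁴ V.
At B: distances to the source charges are 0.176 m, 0.240 m; V_B = Σ kqᵢ/rᵢ = 2.51×10⁵ V.
ΔV = V_B − V_A = 1.61×10⁵ V.
W_ext = qΔV = (9.13×10⁻⁶ C)(1.61×10⁵ V) = 1.47 J.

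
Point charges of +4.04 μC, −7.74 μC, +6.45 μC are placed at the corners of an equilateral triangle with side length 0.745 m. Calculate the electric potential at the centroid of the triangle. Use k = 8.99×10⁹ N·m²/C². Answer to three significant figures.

Electric potential is a scalar, so the contributions from each charge add algebraically: V = Σ kqᵢ/rᵢ.
The distance from each vertex to the centroid is a/√3 = 0.430 m.
V = k[(4.04×10⁻⁶)/(0.430) + (-7.74×10⁻⁶)/(0.430) + (6.45×10⁻⁶)/(0.430)] = 5.75×10⁴ V.

5.75×10⁴ V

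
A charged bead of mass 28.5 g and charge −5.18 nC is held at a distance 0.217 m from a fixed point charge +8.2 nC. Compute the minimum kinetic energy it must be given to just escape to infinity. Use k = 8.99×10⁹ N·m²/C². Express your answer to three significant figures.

1.76×10⁻⁶ J

To just escape, total mechanical energy must reach zero at infinity: ½mv²_min + U = 0, so ½mv²_min = −U = |kQq|/r.
|U| = |kQq|/r = (8.99×10⁹ N·m²/C²)(8.20×10⁻⁹)(5.18×10⁻⁹)/(0.217) = 1.76×10⁻⁶ J.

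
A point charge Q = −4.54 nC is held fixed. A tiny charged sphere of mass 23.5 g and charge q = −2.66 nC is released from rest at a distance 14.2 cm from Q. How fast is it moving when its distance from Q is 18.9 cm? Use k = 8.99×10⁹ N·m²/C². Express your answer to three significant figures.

Only the electrostatic force acts, so mechanical energy is conserved: ½mv² = U₁ − U₂ = kQq(1/r₁ − 1/r₂).
U₁ − U₂ = (8.99×10⁹ N·m²/C²)(-4.54×10⁻⁹ C)(-2.66×10⁻⁹ C)(1/0.142 − 1/0.189) = 1.90×10⁻⁷ J.
v = √(2·1.90×10⁻⁷/0.0235) = 4.02×10⁻³ m/s.

4.02×10⁻³ m/s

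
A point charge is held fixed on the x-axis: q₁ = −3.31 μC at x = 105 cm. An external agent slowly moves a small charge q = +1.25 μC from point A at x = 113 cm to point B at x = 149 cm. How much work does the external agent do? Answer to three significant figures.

0.380 J

For quasistatic motion the external work equals the change in potential energy: W_ext = qΔV = q(V_B − V_A).
At A: distance to the source charge is 0.0800 m; V_A = kq₁/r = -3.72×10⁵ V.
At B: distance to the source charge is 0.440 m; V_B = kq₁/r = -6.76×10⁴ V.
ΔV = V_B − V_A = 3.04×10⁵ V.
W_ext = qΔV = (1.25×10⁻⁶ C)(3.04×10⁵ V) = 0.380 J.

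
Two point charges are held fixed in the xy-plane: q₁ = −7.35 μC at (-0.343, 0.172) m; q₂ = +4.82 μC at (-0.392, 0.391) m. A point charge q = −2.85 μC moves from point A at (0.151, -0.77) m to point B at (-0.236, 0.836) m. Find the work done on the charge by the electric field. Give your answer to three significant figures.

0.0626 J

The work done by the electric force is W_field = −ΔU = −q(V_B − V_A) = q(V_A − V_B).
At A: distances to the source charges are 1.06 m, 1.28 m; V_A = Σ kqᵢ/rᵢ = -2.83×10⁴ V.
At B: distances to the source charges are 0.673 m, 0.472 m; V_B = Σ kqᵢ/rᵢ = -6350 V.
ΔV = V_B − V_A = 2.20×10⁴ V.
W_field = −qΔV = −(-2.85×10⁻⁶ C)(2.20×10⁴ V) = 0.0626 J.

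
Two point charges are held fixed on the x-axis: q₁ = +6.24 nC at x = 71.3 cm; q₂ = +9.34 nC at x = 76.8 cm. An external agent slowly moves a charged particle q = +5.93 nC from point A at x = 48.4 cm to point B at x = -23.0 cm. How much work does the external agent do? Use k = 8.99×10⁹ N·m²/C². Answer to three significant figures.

-2.35×10⁻⁶ J

For quasistatic motion the external work equals the change in potential energy: W_ext = qΔV = q(V_B − V_A).
At A: distances to the source charges are 0.229 m, 0.284 m; V_A = Σ kqᵢ/rᵢ = 541 V.
At B: distances to the source charges are 0.943 m, 0.998 m; V_B = Σ kqᵢ/rᵢ = 144 V.
ΔV = V_B − V_A = -397 V.
W_ext = qΔV = (5.93×10⁻⁹ C)(-397 V) = -2.35×10⁻⁶ J.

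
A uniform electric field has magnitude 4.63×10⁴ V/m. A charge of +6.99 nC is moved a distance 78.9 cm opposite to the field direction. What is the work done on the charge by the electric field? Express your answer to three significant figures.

-2.55×10⁻⁴ J

The potential change for a displacement 78.9 cm opposite to the field direction is ΔV = +Ed = 3.65×10⁴ V.
W_field = −qΔV = -2.55×10⁻⁴ J.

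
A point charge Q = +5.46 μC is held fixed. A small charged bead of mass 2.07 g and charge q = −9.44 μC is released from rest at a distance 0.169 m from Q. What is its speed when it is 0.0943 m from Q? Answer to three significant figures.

45.8 m/s

Only the electrostatic force acts, so mechanical energy is conserved: ½mv² = U₁ − U₂ = kQq(1/r₁ − 1/r₂).
U₁ − U₂ = (8.99×10⁹ N·m²/C²)(5.46×10⁻⁶ C)(-9.44×10⁻⁶ C)(1/0.169 − 1/0.0943) = 2.17 J.
v = √(2·2.17/2.07×10⁻³) = 45.8 m/s.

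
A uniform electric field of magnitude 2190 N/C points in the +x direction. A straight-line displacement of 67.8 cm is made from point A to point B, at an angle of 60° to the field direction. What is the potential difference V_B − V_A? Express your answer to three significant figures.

-742 V

Only the component of displacement along E changes the potential: ΔV = −E·d·cosθ.
ΔV = −(2190 V/m)(0.678 m)cos60° = -742 V.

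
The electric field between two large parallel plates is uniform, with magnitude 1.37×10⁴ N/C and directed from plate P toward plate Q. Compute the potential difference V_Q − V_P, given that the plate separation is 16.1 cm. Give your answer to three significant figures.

In a uniform field, potential decreases in the direction of E: ΔV = −E·d for a displacement d parallel to E.
Going from P to Q is a displacement of 16.1 cm along the field, so V_Q − V_P = −Ed = -2210 V.

-2210 V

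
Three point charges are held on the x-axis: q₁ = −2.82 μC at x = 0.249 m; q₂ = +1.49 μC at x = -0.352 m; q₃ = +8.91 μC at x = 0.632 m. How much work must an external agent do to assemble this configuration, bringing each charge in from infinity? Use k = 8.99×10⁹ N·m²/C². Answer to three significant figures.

-0.531 J

The work to assemble the configuration equals its total potential energy, U = Σ kqᵢqⱼ/rᵢⱼ over all pairs.
Pair separations: r₁₂ = 0.601 m, r₁₃ = 0.383 m, r₂₃ = 0.984 m.
U = (-0.0629) + (-0.590) + (0.121) = -0.531 J.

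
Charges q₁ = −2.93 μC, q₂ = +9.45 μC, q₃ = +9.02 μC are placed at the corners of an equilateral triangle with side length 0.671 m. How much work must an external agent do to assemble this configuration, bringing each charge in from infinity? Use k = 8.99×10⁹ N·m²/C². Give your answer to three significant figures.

The assembly work is the sum of pairwise potential energies, U = Σ_{i<j} kqᵢqⱼ/rᵢⱼ.
All three pair separations equal the side length, 0.671 m.
U = (-0.371) + (-0.354) + (1.14) = 0.417 J.

0.417 J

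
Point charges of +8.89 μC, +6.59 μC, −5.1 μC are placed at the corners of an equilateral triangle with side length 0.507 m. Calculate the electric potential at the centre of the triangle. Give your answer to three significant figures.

The total potential is the scalar sum of each charge's contribution, V = Σ kqᵢ/rᵢ.
The distance from each vertex to the centroid is a/√3 = 0.293 m.
V = k[(8.89×10⁻⁶)/(0.293) + (6.59×10⁻⁶)/(0.293) + (-5.10×10⁻⁶)/(0.293)] = 3.19×10⁵ V.

3.19×10⁵ V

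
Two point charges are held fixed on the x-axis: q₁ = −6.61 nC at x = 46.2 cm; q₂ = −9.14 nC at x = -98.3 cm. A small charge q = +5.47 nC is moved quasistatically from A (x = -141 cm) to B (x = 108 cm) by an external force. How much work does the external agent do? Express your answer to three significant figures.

For quasistatic motion the external work equals the change in potential energy: W_ext = qΔV = q(V_B − V_A).
At A: distances to the source charges are 1.87 m, 0.427 m; V_A = Σ kqᵢ/rᵢ = -224 V.
At B: distances to the source charges are 0.618 m, 2.06 m; V_B = Σ kqᵢ/rᵢ = -136 V.
ΔV = V_B − V_A = 88.2 V.
W_ext = qΔV = (5.47×10⁻⁹ C)(88.2 V) = 4.82×10⁻⁷ J.

4.82×10⁻⁷ J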